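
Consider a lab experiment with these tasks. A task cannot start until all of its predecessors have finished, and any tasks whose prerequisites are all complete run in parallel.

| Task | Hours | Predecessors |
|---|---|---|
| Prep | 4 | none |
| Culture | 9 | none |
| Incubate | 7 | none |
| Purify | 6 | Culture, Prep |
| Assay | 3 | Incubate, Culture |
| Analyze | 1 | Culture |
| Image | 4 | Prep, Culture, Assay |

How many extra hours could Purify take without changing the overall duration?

1

The longest chain is Culture→Assay→Image = 9+3+4 = 16; overall finish 16 hours.
The longest chain containing Purify totals 15 hours.
Slack of Purify = 10 − 9 = 1 hour.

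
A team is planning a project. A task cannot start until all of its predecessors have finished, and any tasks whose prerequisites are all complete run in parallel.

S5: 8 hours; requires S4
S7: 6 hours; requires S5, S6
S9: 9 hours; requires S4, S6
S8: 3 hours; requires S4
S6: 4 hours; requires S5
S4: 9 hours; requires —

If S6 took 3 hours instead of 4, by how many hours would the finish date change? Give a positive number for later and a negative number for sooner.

Critical path before the change: S4→S5→S6→S9 = 9+8+4+9 = 30 giving 30 hours.
S6 is on the critical path; changing it to 3 makes that path 29 hours.
That remains the longest chain; total 29 hours.
Change in finish: 29 − 30 = -1 hours.

-1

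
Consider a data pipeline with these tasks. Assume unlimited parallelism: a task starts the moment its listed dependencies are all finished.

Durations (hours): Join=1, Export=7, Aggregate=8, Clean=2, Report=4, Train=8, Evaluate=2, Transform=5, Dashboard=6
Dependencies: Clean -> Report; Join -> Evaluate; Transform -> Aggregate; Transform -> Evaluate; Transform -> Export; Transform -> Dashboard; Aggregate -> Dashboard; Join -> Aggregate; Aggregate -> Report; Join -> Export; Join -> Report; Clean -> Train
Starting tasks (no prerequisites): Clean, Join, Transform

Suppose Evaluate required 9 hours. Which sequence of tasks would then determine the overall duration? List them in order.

As given, the longest chain is Transform→Aggregate→Dashboard = 5+8+6 = 19, so the finish is 19 hours.
The longest path through Evaluate is only 7 hours, so Evaluate has float 12.
No other chain overtakes it, so the finish is 19 hours.

Transform, Aggregate, Dashboard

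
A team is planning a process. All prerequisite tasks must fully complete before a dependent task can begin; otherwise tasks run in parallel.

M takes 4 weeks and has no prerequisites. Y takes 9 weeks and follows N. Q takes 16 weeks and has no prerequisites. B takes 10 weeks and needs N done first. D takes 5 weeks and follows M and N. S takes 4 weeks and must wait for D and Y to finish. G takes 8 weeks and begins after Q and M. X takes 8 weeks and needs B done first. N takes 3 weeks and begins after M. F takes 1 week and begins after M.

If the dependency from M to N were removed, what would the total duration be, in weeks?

With the dependency in place, M→N→B→X = 4+3+10+8 = 25 sets the finish at 25 weeks.
Without M→N, N's earliest start moves from 4 to 0.
After: Q→G = 16+8 = 24 → 24 weeks.

24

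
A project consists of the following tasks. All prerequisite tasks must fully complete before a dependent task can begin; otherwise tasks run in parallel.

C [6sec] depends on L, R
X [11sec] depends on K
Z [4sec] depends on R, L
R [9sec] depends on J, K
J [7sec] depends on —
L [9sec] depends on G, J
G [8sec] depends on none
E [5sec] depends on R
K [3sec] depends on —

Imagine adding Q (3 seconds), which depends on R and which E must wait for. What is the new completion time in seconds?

Originally the project takes 23 seconds.
With Q inserted, E now waits for max(R, Q).
New critical path: J→R→Q→E = 7+9+3+5 = 24 ⇒ 24 seconds.

24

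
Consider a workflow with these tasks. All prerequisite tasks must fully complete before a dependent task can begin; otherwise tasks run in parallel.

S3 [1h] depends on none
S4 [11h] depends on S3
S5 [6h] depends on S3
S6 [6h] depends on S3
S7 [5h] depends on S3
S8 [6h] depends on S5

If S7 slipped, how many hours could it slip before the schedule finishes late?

7

S3→S5→S8 = 1+6+6 = 13 sets the makespan at 13 hours.
The longest chain containing S7 totals 6 hours.
So S7 can slip 13 − 6 = 7 hours.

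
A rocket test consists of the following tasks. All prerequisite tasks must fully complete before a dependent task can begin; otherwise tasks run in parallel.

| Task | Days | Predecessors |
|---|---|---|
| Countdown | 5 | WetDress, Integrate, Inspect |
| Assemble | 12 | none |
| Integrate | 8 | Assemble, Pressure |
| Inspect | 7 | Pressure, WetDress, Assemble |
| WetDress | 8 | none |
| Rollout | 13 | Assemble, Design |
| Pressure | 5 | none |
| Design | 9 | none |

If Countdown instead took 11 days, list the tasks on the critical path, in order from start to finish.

Assemble, Integrate, Countdown

As given, the longest chain is Assemble→Integrate→Countdown = 12+8+5 = 25, so the finish is 25 days.
Since Countdown is critical, the +6 change carries straight to that chain (now 31 days).
No other chain overtakes it, so the finish is 31 days.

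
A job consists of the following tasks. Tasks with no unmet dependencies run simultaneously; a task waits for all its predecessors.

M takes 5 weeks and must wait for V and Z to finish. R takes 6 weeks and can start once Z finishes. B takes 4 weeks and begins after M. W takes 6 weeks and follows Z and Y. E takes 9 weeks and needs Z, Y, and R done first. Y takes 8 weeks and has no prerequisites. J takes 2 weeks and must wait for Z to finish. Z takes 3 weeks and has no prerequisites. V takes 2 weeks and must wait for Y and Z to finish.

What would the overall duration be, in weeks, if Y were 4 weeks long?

18

The binding path is Y→V→M→B = 8+2+5+4 = 19; finish at 19 weeks.
Since Y is critical, the -4 change carries straight to that chain (now 15 weeks).
Now Z→R→E = 3+6+9 = 18 is longest, so the finish becomes 18 weeks.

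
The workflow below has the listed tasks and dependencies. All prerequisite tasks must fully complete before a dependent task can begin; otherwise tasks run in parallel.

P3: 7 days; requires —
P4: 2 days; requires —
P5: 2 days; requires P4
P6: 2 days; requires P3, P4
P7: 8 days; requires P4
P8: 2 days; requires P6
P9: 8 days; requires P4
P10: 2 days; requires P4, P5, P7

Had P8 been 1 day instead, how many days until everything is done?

Critical path before the change: P4→P7→P10 = 2+8+2 = 12 giving 12 days.
P8 has 1 day of float (longest path through it is 11).
That remains the longest chain; total 12 days.

12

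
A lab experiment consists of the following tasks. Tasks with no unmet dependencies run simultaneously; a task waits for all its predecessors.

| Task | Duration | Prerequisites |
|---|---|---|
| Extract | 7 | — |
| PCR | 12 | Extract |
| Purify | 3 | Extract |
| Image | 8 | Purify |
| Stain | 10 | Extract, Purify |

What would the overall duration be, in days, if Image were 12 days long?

22

Baseline: Extract→Purify→Stain = 7+3+10 = 20 → 20 days.
Image is off the critical path — its longest chain is 18 days, giving 2 of slack.
Now Extract→Purify→Image = 7+3+12 = 22 is longest, so the finish becomes 22 days.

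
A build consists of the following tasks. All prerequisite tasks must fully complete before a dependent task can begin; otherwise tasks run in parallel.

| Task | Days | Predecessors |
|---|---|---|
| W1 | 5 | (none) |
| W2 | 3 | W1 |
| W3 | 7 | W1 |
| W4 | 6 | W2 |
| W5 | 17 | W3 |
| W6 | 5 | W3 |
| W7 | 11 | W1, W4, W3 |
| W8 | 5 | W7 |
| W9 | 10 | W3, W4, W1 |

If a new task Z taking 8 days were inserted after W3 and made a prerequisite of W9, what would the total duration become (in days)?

Originally the job takes 30 days.
With Z inserted, W9 now waits for max(W3, W4, W1, Z).
New critical path: W1→W2→W4→W7→W8 = 5+3+6+11+5 = 30 ⇒ 30 days.

30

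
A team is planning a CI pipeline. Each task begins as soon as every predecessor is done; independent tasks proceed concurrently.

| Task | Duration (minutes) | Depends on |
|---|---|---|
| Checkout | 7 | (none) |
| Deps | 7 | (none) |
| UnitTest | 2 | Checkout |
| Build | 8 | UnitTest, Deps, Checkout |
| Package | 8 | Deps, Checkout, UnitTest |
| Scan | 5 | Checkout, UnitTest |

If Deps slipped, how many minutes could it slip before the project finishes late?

The longest chain is Checkout→UnitTest→Build = 7+2+8 = 17; overall finish 17 minutes.
Deps finishes as early as 7 and must finish by 9.
So Deps can slip 9 − 7 = 2 minutes.

2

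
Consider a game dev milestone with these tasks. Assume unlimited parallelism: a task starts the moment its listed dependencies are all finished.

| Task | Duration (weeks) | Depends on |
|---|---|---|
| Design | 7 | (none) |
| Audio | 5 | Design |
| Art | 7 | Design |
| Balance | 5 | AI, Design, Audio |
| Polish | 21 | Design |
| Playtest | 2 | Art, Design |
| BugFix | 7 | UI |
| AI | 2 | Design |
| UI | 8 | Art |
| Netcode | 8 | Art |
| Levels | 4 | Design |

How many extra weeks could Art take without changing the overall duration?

0

The longest chain is Design→Art→UI→BugFix = 7+7+8+7 = 29; overall finish 29 weeks.
The longest chain containing Art totals 29 weeks.
Slack of Art = 7 − 7 = 0 weeks.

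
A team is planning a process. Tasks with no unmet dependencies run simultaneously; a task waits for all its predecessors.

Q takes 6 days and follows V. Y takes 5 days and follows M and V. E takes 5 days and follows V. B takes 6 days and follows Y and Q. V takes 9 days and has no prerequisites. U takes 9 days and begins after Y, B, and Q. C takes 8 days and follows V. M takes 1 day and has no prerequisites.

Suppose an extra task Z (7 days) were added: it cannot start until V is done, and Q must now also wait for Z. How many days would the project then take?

37

Originally the project takes 30 days.
With Z inserted, Q now waits for max(V, Z).
New critical path: V→Z→Q→B→U = 9+7+6+6+9 = 37 ⇒ 37 days.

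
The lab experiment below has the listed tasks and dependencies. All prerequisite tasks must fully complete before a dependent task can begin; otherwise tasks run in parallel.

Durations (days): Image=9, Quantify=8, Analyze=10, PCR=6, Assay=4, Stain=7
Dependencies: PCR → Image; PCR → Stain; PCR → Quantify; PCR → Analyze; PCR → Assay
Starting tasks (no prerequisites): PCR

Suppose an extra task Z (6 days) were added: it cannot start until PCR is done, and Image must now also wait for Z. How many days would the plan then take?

Originally the plan takes 16 days.
With Z inserted, Image now waits for max(PCR, Z).
New critical path: PCR→Z→Image = 6+6+9 = 21 ⇒ 21 days.

21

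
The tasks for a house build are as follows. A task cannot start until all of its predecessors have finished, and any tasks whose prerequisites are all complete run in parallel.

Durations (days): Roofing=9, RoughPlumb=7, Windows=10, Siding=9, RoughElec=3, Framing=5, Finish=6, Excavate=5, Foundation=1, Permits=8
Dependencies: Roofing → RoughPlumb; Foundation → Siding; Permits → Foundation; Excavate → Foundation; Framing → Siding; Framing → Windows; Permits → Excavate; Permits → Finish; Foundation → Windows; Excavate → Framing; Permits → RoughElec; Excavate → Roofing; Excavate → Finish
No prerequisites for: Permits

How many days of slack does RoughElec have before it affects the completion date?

Critical path: Permits→Excavate→Roofing→RoughPlumb = 8+5+9+7 = 29, so the finish is 29 days.
Longest path through RoughElec: 11 days (earliest finish 11, latest finish 29).
So RoughElec can slip 29 − 11 = 18 days.

18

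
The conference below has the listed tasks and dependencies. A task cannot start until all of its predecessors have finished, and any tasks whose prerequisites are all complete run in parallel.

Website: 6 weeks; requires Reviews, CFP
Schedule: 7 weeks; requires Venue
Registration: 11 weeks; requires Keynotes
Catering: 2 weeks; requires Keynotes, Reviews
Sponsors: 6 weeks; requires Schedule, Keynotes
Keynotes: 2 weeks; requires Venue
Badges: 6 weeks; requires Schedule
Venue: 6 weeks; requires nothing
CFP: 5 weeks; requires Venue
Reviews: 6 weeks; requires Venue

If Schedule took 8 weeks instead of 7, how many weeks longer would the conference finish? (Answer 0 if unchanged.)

The binding path is Venue→Schedule→Sponsors = 6+7+6 = 19; finish at 19 weeks.
Since Schedule is critical, the +1 change carries straight to that chain (now 20 weeks).
No other chain overtakes it, so the finish is 20 weeks.
Change in finish: 20 − 19 = +1 weeks.

1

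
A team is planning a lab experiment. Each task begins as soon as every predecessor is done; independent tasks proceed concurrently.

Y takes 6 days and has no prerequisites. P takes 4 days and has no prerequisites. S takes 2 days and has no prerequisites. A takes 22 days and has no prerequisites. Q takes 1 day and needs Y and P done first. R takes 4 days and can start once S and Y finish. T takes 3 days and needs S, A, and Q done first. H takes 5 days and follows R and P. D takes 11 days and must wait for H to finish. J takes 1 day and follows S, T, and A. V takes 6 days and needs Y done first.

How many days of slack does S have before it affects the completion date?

Critical path: Y→R→H→D = 6+4+5+11 = 26, so the finish is 26 days.
S finishes as early as 2 and must finish by 6.
So S can slip 6 − 2 = 4 days.

4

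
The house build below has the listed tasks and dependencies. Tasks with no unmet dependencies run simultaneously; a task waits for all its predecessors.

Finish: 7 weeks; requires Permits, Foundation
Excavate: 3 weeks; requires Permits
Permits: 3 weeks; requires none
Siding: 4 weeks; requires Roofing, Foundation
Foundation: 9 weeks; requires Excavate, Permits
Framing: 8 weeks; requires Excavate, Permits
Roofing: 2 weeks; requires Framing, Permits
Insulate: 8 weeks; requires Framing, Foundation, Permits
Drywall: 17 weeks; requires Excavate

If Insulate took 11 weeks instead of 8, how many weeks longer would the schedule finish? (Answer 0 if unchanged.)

3

As given, the longest chain is Permits→Excavate→Foundation→Insulate = 3+3+9+8 = 23, so the finish is 23 weeks.
Insulate is on the critical path; changing it to 11 makes that path 26 weeks.
No other chain overtakes it, so the finish is 26 weeks.
Change in finish: 26 − 23 = +3 weeks.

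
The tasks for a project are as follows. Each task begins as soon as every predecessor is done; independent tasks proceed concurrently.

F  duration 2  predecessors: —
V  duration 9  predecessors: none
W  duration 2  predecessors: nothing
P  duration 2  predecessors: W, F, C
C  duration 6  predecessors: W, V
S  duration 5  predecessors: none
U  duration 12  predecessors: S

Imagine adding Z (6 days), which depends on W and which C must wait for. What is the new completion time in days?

17

Originally the project takes 17 days.
With Z inserted, C now waits for max(W, V, Z).
New critical path: S→U = 5+12 = 17 ⇒ 17 days.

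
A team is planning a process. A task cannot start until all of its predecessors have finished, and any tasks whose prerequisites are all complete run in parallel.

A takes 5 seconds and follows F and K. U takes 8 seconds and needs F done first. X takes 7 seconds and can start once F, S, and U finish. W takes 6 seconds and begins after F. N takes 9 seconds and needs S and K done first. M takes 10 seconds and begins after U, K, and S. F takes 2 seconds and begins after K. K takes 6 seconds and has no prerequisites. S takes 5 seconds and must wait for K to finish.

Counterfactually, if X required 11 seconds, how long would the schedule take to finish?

27

Actual critical path: K→F→U→M = 6+2+8+10 = 26 ⇒ 26 seconds.
The longest path through X is only 23 seconds, so X has float 3.
New critical path: K→F→U→X = 6+2+8+11 = 27 ⇒ 27 seconds.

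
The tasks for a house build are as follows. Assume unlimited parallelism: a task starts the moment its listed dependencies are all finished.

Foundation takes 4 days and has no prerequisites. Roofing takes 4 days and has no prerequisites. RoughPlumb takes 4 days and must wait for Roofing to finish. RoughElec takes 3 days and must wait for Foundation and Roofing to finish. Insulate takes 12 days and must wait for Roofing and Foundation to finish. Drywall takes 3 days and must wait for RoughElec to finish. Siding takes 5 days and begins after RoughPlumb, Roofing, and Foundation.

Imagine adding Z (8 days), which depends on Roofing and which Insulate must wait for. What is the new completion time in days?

Originally the job takes 16 days.
With Z inserted, Insulate now waits for max(Roofing, Foundation, Z).
New critical path: Roofing→Z→Insulate = 4+8+12 = 24 ⇒ 24 days.

24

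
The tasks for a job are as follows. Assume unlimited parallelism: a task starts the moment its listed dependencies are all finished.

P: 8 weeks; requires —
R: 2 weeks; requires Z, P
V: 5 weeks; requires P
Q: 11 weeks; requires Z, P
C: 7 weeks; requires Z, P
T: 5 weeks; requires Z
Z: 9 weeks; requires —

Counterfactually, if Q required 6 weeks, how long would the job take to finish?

16

Baseline: Z→Q = 9+11 = 20 → 20 weeks.
Q is on the critical path; changing it to 6 makes that path 15 weeks.
Now Z→C = 9+7 = 16 is longest, so the finish becomes 16 weeks.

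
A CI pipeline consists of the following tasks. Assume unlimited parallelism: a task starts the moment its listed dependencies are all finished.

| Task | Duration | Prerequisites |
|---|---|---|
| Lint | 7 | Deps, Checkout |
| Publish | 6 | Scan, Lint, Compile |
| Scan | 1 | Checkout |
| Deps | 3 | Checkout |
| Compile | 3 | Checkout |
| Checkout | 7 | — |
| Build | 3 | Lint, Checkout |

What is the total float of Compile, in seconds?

Checkout→Deps→Lint→Publish = 7+3+7+6 = 23 sets the makespan at 23 seconds.
Longest path through Compile: 16 seconds (earliest finish 10, latest finish 17).
So Compile can slip 17 − 10 = 7 seconds.

7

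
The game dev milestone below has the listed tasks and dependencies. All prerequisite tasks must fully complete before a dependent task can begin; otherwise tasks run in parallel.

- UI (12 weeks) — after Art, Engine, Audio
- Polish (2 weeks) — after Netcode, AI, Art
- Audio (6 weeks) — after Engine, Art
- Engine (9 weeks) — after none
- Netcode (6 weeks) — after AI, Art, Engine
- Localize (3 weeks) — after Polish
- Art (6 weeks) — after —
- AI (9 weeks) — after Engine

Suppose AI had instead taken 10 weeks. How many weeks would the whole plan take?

30

Actual critical path: Engine→AI→Netcode→Polish→Localize = 9+9+6+2+3 = 29 ⇒ 29 weeks.
AI lies on that path, so at 10 weeks the path becomes 30 weeks.
That remains the longest chain; total 30 weeks.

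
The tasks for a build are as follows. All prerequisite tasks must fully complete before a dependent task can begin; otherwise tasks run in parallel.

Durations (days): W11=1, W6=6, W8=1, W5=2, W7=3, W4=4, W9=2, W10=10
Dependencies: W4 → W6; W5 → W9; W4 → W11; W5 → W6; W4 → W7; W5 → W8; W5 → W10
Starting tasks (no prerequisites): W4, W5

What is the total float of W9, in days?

8

W5→W10 = 2+10 = 12 sets the makespan at 12 days.
W9 finishes as early as 4 and must finish by 12.
So W9 can slip 12 − 4 = 8 days.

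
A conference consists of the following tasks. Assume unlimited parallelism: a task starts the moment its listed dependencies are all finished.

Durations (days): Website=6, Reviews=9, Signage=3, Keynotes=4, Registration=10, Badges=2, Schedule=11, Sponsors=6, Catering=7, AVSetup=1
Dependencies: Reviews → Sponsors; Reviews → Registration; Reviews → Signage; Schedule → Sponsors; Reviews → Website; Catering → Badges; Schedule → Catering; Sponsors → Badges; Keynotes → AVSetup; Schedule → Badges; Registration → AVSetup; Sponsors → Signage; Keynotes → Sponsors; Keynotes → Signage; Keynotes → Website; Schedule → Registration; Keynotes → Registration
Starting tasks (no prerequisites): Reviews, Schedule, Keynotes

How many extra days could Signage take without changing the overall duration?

2

Schedule→Registration→AVSetup = 11+10+1 = 22 sets the makespan at 22 days.
Longest path through Signage: 20 days (earliest finish 20, latest finish 22).
Float = 22 − 20 = 2.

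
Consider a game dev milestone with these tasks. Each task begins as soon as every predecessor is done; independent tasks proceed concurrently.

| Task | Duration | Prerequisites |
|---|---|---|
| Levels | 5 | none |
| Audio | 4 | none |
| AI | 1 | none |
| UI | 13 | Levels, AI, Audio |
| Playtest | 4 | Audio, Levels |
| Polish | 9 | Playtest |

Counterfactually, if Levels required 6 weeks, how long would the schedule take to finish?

19

The binding path is Levels→UI = 5+13 = 18; finish at 18 weeks.
Levels is on the critical path; changing it to 6 makes that path 19 weeks.
The critical path is still Levels→UI; finish is now 19 weeks.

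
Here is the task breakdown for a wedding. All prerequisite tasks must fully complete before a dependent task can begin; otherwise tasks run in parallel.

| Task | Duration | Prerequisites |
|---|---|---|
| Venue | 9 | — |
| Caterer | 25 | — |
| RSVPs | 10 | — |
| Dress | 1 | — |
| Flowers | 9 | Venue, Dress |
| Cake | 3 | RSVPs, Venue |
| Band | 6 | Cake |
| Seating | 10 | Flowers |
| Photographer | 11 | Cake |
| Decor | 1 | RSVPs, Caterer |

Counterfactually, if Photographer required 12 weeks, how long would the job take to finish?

28

Baseline: Venue→Flowers→Seating = 9+9+10 = 28 → 28 weeks.
Photographer has 4 weeks of float (longest path through it is 24).
No other chain overtakes it, so the finish is 28 weeks.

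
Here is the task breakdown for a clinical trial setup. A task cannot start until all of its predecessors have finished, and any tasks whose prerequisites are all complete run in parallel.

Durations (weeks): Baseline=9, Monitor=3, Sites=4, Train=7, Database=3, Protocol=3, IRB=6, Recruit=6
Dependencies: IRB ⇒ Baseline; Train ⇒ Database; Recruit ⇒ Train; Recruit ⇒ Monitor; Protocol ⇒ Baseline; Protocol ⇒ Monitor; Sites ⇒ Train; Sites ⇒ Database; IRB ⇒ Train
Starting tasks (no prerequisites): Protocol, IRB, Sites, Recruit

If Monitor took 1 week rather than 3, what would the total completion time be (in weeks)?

16

Critical path before the change: IRB→Train→Database = 6+7+3 = 16 giving 16 weeks.
The longest path through Monitor is only 9 weeks, so Monitor has float 7.
The critical path is still IRB→Train→Database; finish is now 16 weeks.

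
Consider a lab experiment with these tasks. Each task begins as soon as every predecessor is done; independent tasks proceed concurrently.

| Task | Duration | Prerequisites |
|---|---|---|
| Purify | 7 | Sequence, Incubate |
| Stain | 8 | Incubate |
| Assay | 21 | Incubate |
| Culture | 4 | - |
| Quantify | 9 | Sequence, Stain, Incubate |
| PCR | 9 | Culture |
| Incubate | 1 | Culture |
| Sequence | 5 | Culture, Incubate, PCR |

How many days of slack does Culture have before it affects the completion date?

Critical path: Culture→PCR→Sequence→Quantify = 4+9+5+9 = 27, so the finish is 27 days.
Longest path through Culture: 27 days (earliest finish 4, latest finish 4).
Slack of Culture = 0 − 0 = 0 days.

0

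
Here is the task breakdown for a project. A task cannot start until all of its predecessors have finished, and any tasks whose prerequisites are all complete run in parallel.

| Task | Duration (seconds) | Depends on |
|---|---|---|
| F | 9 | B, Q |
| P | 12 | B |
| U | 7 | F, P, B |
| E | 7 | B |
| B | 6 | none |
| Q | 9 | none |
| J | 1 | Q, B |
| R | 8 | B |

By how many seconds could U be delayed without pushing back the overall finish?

0

Critical path: B→P→U = 6+12+7 = 25, so the finish is 25 seconds.
The longest chain containing U totals 25 seconds.
So U can slip 25 − 25 = 0 seconds.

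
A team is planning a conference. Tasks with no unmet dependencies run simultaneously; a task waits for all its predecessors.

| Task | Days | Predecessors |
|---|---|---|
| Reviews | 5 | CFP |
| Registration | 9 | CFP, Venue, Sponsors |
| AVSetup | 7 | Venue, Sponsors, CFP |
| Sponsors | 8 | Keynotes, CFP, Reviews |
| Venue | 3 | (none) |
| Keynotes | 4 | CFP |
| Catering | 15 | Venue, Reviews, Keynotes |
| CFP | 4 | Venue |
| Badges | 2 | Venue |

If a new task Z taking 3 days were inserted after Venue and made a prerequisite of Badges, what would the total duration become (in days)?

Originally the project takes 29 days.
With Z inserted, Badges now waits for max(Venue, Z).
New critical path: Venue→CFP→Reviews→Sponsors→Registration = 3+4+5+8+9 = 29 ⇒ 29 days.

29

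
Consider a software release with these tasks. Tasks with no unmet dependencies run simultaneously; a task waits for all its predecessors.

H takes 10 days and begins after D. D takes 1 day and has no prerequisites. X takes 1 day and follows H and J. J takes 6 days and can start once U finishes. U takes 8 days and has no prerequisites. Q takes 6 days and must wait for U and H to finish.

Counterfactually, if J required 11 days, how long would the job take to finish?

Baseline: D→H→Q = 1+10+6 = 17 → 17 days.
The longest path through J is only 15 days, so J has float 2.
Now U→J→X = 8+11+1 = 20 is longest, so the finish becomes 20 days.

20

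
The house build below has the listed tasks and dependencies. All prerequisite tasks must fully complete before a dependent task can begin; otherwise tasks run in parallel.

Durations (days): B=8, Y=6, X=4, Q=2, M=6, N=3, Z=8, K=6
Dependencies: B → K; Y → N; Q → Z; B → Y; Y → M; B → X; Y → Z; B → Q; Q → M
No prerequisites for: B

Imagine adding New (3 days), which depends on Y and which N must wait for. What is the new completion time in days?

Originally the job takes 22 days.
With New inserted, N now waits for max(Y, New).
New critical path: B→Y→Z = 8+6+8 = 22 ⇒ 22 days.

22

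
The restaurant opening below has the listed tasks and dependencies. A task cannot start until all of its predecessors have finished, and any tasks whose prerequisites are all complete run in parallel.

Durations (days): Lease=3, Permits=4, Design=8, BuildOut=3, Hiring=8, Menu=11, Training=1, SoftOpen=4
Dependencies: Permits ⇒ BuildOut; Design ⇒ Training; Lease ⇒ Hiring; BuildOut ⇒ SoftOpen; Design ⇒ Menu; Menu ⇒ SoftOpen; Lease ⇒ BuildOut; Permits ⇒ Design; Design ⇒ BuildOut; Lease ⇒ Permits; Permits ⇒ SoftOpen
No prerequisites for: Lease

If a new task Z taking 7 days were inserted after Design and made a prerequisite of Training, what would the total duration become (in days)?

30

Originally the restaurant opening takes 30 days.
With Z inserted, Training now waits for max(Design, Z).
New critical path: Lease→Permits→Design→Menu→SoftOpen = 3+4+8+11+4 = 30 ⇒ 30 days.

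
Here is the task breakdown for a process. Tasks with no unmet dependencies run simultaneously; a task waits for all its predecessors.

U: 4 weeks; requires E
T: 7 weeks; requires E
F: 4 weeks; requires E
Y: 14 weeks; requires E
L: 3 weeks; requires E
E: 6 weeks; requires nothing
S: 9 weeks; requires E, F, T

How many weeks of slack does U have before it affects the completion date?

12

Critical path: E→T→S = 6+7+9 = 22, so the finish is 22 weeks.
The longest chain containing U totals 10 weeks.
Slack of U = 18 − 6 = 12 weeks.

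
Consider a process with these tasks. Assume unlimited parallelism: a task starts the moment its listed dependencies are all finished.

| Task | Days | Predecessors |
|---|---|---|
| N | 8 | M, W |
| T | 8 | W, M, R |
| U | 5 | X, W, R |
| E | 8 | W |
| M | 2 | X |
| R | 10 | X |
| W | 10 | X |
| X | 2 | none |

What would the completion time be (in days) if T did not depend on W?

Before: longest chain X→R→T = 2+10+8 = 20, finish 20.
Dropping W→T doesn't change T's earliest start (12); another predecessor still binds.
New critical path: X→R→T = 2+10+8 = 20 ⇒ 20 days.

20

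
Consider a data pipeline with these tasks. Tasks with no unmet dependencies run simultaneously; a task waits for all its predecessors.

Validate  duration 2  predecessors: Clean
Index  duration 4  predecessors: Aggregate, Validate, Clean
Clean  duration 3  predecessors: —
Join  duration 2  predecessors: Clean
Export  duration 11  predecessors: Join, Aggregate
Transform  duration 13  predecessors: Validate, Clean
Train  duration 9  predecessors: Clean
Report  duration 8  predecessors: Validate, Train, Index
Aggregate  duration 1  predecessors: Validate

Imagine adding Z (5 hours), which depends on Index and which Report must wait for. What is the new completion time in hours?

Originally the plan takes 20 hours.
With Z inserted, Report now waits for max(Validate, Train, Index, Z).
New critical path: Clean→Validate→Aggregate→Index→Z→Report = 3+2+1+4+5+8 = 23 ⇒ 23 hours.

23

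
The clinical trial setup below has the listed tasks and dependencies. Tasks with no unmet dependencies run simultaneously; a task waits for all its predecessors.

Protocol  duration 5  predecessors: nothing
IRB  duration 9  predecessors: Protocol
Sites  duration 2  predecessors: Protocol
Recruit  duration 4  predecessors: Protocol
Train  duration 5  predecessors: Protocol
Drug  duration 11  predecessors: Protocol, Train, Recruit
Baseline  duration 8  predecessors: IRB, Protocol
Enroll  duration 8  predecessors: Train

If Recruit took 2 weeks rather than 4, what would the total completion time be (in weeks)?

The binding path is Protocol→IRB→Baseline = 5+9+8 = 22; finish at 22 weeks.
Recruit has 2 weeks of float (longest path through it is 20).
No other chain overtakes it, so the finish is 22 weeks.

22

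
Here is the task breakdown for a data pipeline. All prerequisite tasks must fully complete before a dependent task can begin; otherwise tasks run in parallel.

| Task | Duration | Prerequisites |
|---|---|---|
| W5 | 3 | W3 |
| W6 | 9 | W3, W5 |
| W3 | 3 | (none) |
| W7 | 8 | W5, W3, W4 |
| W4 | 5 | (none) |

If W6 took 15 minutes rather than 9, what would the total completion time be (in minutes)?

21

Critical path before the change: W3→W5→W6 = 3+3+9 = 15 giving 15 minutes.
W6 is on the critical path; changing it to 15 makes that path 21 minutes.
The critical path is still W3→W5→W6; finish is now 21 minutes.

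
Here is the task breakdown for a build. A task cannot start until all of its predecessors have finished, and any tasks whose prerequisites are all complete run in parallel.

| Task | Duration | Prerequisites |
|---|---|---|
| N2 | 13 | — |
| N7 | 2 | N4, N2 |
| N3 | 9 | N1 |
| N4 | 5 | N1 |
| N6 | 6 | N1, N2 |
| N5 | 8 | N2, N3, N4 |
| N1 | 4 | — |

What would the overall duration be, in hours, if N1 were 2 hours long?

21

As given, the longest chain is N1→N3→N5 = 4+9+8 = 21, so the finish is 21 hours.
N1 is on the critical path; changing it to 2 makes that path 19 hours.
Now N2→N5 = 13+8 = 21 is longest, so the finish becomes 21 hours.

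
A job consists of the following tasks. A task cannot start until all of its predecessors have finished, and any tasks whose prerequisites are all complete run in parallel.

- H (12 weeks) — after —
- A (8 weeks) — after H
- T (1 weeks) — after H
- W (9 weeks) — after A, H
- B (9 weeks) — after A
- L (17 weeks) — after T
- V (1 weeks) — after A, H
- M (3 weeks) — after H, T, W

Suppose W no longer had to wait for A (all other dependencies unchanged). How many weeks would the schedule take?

30

Before: longest chain H→A→W→M = 12+8+9+3 = 32, finish 32.
Without A→W, W's earliest start moves from 20 to 12.
New critical path: H→T→L = 12+1+17 = 30 ⇒ 30 weeks.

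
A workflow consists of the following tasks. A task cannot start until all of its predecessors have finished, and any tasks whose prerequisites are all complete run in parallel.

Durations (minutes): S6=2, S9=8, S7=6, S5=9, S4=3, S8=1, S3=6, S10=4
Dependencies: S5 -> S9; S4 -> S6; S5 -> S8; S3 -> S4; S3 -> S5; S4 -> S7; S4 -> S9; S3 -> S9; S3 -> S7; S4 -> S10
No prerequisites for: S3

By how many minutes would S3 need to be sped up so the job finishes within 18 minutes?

Current finish: 23 minutes; target: 18.
S3 is on every critical path, so each minute cut from S3 cuts the finish by one (this holds down to a finish of 18).
Need 23 − 18 = 5 minutes off S3 → S3 becomes 1 minute, finish becomes 18.

5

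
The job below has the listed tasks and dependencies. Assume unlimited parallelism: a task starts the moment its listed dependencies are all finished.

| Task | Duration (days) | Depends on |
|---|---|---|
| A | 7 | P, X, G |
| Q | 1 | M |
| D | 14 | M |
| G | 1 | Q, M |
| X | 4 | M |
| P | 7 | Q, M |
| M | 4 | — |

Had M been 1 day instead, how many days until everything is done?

As given, the longest chain is M→Q→P→A = 4+1+7+7 = 19, so the finish is 19 days.
M lies on that path, so at 1 day the path becomes 16 days.
That remains the longest chain; total 16 days.

16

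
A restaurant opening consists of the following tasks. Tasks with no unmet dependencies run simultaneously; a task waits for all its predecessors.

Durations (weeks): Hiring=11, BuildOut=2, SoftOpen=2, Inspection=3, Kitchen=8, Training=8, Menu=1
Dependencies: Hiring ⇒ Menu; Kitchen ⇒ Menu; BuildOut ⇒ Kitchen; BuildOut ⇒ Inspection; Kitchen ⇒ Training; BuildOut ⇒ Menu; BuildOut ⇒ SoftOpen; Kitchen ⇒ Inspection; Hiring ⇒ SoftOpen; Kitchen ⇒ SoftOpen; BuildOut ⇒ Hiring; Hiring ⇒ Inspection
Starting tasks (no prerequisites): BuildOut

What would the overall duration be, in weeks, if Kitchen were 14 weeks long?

24

Critical path before the change: BuildOut→Kitchen→Training = 2+8+8 = 18 giving 18 weeks.
Kitchen is on the critical path; changing it to 14 makes that path 24 weeks.
The critical path is still BuildOut→Kitchen→Training; finish is now 24 weeks.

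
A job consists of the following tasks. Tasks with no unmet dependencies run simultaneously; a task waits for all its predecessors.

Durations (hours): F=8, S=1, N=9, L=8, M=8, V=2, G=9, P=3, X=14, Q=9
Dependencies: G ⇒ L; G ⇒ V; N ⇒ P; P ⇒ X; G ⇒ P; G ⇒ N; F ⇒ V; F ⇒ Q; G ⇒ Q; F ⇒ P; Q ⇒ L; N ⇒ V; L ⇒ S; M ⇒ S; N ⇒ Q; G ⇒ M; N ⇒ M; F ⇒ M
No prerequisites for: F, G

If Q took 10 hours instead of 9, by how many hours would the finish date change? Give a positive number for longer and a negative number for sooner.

Actual critical path: G→N→Q→L→S = 9+9+9+8+1 = 36 ⇒ 36 hours.
Q is on the critical path; changing it to 10 makes that path 37 hours.
That remains the longest chain; total 37 hours.
Change in finish: 37 − 36 = +1 hours.

1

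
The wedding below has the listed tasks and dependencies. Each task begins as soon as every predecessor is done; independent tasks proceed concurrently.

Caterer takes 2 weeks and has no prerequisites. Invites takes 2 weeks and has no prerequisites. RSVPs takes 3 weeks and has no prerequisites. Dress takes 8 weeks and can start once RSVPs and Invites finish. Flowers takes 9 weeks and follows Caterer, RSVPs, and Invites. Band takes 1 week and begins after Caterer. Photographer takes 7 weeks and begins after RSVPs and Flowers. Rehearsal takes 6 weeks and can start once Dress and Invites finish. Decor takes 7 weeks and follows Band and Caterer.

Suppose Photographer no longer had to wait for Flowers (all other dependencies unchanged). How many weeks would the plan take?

With the dependency in place, RSVPs→Flowers→Photographer = 3+9+7 = 19 sets the finish at 19 weeks.
Without Flowers→Photographer, Photographer's earliest start moves from 12 to 3.
New critical path: RSVPs→Dress→Rehearsal = 3+8+6 = 17 ⇒ 17 weeks.

17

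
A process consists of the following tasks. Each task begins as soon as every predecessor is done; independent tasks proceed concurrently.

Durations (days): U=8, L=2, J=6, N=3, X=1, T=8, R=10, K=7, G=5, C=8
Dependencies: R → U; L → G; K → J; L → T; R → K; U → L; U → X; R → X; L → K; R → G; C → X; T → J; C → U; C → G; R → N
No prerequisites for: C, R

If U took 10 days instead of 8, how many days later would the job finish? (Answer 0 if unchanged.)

Baseline: R→U→L→T→J = 10+8+2+8+6 = 34 → 34 days.
U lies on that path, so at 10 days the path becomes 36 days.
That remains the longest chain; total 36 days.
Change in finish: 36 − 34 = +2 days.

2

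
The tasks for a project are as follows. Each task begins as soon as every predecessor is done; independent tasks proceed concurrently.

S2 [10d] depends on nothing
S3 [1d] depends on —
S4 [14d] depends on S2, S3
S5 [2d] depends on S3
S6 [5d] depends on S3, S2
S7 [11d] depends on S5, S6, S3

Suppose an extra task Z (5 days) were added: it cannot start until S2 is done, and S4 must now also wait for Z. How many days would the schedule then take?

29

Originally the schedule takes 26 days.
With Z inserted, S4 now waits for max(S2, S3, Z).
New critical path: S2→Z→S4 = 10+5+14 = 29 ⇒ 29 days.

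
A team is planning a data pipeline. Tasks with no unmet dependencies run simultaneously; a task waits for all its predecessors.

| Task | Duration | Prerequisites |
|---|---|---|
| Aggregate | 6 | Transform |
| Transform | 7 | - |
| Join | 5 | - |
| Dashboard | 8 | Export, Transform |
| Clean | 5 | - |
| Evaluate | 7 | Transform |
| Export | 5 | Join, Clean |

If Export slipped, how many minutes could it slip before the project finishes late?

0

Clean→Export→Dashboard = 5+5+8 = 18 sets the makespan at 18 minutes.
Export finishes as early as 10 and must finish by 10.
Slack of Export = 5 − 5 = 0 minutes.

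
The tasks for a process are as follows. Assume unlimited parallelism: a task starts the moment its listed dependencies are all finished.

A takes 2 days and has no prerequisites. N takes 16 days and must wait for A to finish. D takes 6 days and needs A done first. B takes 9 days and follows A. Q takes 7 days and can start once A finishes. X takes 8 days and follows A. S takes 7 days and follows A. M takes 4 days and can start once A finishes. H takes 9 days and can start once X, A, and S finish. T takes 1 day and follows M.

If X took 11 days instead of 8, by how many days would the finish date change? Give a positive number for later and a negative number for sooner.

Actual critical path: A→X→H = 2+8+9 = 19 ⇒ 19 days.
Since X is critical, the +3 change carries straight to that chain (now 22 days).
No other chain overtakes it, so the finish is 22 days.
Change in finish: 22 − 19 = +3 days.

3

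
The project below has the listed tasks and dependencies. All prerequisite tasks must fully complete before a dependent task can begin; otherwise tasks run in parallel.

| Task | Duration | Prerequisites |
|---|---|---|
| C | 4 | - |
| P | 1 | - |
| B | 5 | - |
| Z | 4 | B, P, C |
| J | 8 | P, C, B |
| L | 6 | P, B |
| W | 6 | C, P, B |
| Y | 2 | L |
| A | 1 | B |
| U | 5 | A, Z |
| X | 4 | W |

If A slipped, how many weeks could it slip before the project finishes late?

The longest chain is B→W→X = 5+6+4 = 15; overall finish 15 weeks.
Longest path through A: 11 weeks (earliest finish 6, latest finish 10).
Float = 15 − 11 = 4.

4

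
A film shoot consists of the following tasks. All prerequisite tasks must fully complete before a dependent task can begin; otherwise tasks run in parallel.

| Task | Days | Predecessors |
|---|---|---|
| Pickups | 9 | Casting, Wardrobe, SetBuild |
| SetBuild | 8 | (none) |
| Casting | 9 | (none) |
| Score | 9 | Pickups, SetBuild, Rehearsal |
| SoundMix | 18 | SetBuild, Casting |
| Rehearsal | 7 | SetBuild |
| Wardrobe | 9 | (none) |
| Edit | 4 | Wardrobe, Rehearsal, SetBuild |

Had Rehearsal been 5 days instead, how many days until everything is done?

27

Actual critical path: Casting→Pickups→Score = 9+9+9 = 27 ⇒ 27 days.
Rehearsal has 3 days of float (longest path through it is 24).
That remains the longest chain; total 27 days.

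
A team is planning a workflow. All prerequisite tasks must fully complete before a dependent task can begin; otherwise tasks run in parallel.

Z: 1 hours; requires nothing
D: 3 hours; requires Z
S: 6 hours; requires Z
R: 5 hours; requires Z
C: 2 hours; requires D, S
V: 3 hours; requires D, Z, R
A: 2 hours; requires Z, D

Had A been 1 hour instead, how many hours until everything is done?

9

As given, the longest chain is Z→S→C = 1+6+2 = 9, so the finish is 9 hours.
The longest path through A is only 6 hours, so A has float 3.
The critical path is still Z→S→C; finish is now 9 hours.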